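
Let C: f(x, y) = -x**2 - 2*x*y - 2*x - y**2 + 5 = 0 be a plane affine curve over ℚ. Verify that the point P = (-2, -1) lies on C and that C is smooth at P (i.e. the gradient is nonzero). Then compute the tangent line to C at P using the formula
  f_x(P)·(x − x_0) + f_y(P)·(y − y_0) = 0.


Tangent line at P: 4*x + 6*y + 14 = 0.

Step 1: f(-2, -1) = 0, so P lies on C.
Step 2: partial derivatives
  f_x(x, y) = -2*x - 2*y - 2, f_y(x, y) = -2*x - 2*y.
  f_x(P) = 4, f_y(P) = 6 (gradient nonzero, so P is smooth).
Step 3: tangent line at P: 4·(x − -2) + 6·(y − -1) = 0.
Expanding: 4*x + 6*y + 14 = 0.


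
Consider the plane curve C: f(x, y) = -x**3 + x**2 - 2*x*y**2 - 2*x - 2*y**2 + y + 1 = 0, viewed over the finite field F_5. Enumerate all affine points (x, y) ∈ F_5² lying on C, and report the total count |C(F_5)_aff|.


Affine F_5-points: {(0, 1), (0, 2), (1, 2), (3, 1), (4, 0)}; count = 5.

For each of the 25 pairs (x, y) ∈ F_5², evaluate f(x, y) mod 5. Record the zeros.
  x = 0: [0↦1, 1↦0, 2↦0, 3↦1, 4↦3]  zeros at y ∈ {1, 2}
  x = 1: [0↦4, 1↦1, 2↦0, 3↦1, 4↦4]  zeros at y ∈ {2}
  x = 2: [0↦3, 1↦3, 2↦1, 3↦2, 4↦1]  zeros at y ∈ ∅
  x = 3: [0↦2, 1↦0, 2↦2, 3↦3, 4↦3]  zeros at y ∈ {1}
  x = 4: [0↦0, 1↦1, 2↦2, 3↦3, 4↦4]  zeros at y ∈ {0}
Collecting zeros: affine points = {(0, 1), (0, 2), (1, 2), (3, 1), (4, 0)}.
Total count |C(F_5)_aff| = 5.


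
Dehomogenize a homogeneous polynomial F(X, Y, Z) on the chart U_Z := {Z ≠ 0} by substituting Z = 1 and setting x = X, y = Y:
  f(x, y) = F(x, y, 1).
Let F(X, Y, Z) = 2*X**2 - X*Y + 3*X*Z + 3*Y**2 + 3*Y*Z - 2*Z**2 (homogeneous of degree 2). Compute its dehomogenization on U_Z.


f(x, y) = 2*x**2 - x*y + 3*x + 3*y**2 + 3*y - 2

On U_Z we set Z = 1. Each monomial c·X^i·Y^j·Z^k in F becomes c·x^i·y^j·1^k = c·x^i·y^j.
Substituting Z = 1: F(X, Y, 1) = 2*x**2 - x*y + 3*x + 3*y**2 + 3*y - 2.
Note: deg(f) ≤ deg(F) = 2; strict inequality happens when F is divisible by Z (lost terms).


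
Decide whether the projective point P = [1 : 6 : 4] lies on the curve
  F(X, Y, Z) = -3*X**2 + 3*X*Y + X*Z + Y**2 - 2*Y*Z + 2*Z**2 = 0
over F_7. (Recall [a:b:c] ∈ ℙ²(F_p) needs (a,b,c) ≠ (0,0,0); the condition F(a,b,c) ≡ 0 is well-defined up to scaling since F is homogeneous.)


F(1,6,4) ≡ 4 (mod 7); P is NOT on the curve.

Evaluate F(1, 6, 4) term-by-term (mod 7).
  -3*X**2 ↦ -3·1·1·1 = -3
  3*X*Y ↦ 3·1·6·1 = 18
  X*Z ↦ 1·1·1·4 = 4
  Y**2 ↦ 1·1·36·1 = 36
  -2*Y*Z ↦ -2·1·6·4 = -48
  2*Z**2 ↦ 2·1·1·16 = 32
Sum: F(1, 6, 4) = (-3) + (18) + (4) + (36) + (-48) + (32) = 39.
Reducing mod 7: 39 ≡ 4 (mod 7).
Since F(a, b, c) ≡ 4 ≠ 0 (mod 7), P does NOT lie on the curve.


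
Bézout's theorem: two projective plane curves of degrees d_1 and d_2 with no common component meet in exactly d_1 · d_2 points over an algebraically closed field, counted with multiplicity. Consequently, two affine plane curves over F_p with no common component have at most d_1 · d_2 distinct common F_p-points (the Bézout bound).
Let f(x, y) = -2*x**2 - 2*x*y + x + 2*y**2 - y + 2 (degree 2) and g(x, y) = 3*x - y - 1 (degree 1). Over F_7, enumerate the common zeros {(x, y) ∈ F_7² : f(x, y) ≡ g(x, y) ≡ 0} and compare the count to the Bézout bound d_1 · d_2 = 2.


Common zeros: {(2, 5)}; count = 1; Bézout bound = 2.

deg(f) = 2, deg(g) = 1, so Bézout bound = 2.
Scan x ∈ F_7. For each x, list the y ∈ F_7 with f(x, y) ≡ 0 and those with g(x, y) ≡ 0 (mod 7); the common zeros in that column are the intersection.
  x = 0: f ≡ 0 at y ∈ ∅; g ≡ 0 at y ∈ {6}; common: ∅.
  x = 1: f ≡ 0 at y ∈ {1, 4}; g ≡ 0 at y ∈ {2}; common: ∅.
  x = 2: f ≡ 0 at y ∈ {1, 5}; g ≡ 0 at y ∈ {5}; common: {5}.
  x = 3: f ≡ 0 at y ∈ ∅; g ≡ 0 at y ∈ {1}; common: ∅.
  x = 4: f ≡ 0 at y ∈ {3, 5}; g ≡ 0 at y ∈ {4}; common: ∅.
  x = 5: f ≡ 0 at y ∈ ∅; g ≡ 0 at y ∈ {0}; common: ∅.
  x = 6: f ≡ 0 at y ∈ {4, 6}; g ≡ 0 at y ∈ {3}; common: ∅.
Collecting: common zeros = {(2, 5)}, so the count is 1.
Comparison with the Bézout bound: 1 ≤ 2 = deg(f)·deg(g), as expected for curves with no common component (the affine F_7-count falls short of the bound because intersections may lie at infinity, over extension fields, or carry multiplicity).


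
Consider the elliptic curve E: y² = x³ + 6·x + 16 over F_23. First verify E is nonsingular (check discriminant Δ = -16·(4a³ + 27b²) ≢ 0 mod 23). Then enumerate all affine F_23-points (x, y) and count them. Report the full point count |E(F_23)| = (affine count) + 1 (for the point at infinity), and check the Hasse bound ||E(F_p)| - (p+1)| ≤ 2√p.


Affine points = {(0, 4), (0, 19), (1, 0), (2, 6), (2, 17), (4, 9), (4, 14), (8, 1), (8, 22), (10, 8), (10, 15), (15, 10), (15, 13), (22, 3), (22, 20)}; affine count = 15; |E(F_23)| = 16.

Discriminant check: Δ ∝ 4a³ + 27b² = 4·6³ + 27·16² = 4·216 + 27·256 ≡ 2 (mod 23). Nonzero ⇒ E is nonsingular.
For each x ∈ F_23, compute rhs = x³ + 6·x + 16 mod 23, then count y ∈ F_23 with y² ≡ rhs.
  x = 0: rhs = 16, matching y values: 4, 19 (2 points).
  x = 1: rhs = 0, matching y values: 0 (1 points).
  x = 2: rhs = 13, matching y values: 6, 17 (2 points).
  x = 3: rhs = 15, matching y values: none (0 points).
  x = 4: rhs = 12, matching y values: 9, 14 (2 points).
  x = 5: rhs = 10, matching y values: none (0 points).
  x = 6: rhs = 15, matching y values: none (0 points).
  x = 7: rhs = 10, matching y values: none (0 points).
  x = 8: rhs = 1, matching y values: 1, 22 (2 points).
  x = 9: rhs = 17, matching y values: none (0 points).
  x = 10: rhs = 18, matching y values: 8, 15 (2 points).
  x = 11: rhs = 10, matching y values: none (0 points).
  x = 12: rhs = 22, matching y values: none (0 points).
  x = 13: rhs = 14, matching y values: none (0 points).
  x = 14: rhs = 15, matching y values: none (0 points).
  x = 15: rhs = 8, matching y values: 10, 13 (2 points).
  x = 16: rhs = 22, matching y values: none (0 points).
  x = 17: rhs = 17, matching y values: none (0 points).
  x = 18: rhs = 22, matching y values: none (0 points).
  x = 19: rhs = 20, matching y values: none (0 points).
  x = 20: rhs = 17, matching y values: none (0 points).
  x = 21: rhs = 19, matching y values: none (0 points).
  x = 22: rhs = 9, matching y values: 3, 20 (2 points).
Total affine count: 15.
Full point count |E(F_23)| = 15 + 1 = 16.
Hasse bound: |16 − (23+1)| = |-8| = 8 ≤ 2√23 ≈ 9.5917 ✓.


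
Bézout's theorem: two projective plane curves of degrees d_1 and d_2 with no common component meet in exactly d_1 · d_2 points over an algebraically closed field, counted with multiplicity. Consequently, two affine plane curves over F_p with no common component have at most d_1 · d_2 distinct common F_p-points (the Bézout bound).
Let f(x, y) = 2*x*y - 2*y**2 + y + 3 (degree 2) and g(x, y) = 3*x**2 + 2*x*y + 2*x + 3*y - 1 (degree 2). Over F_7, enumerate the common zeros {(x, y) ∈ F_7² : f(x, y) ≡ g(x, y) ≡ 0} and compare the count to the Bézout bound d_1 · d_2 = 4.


Common zeros: {(0, 5)}; count = 1; Bézout bound = 4.

deg(f) = 2, deg(g) = 2, so Bézout bound = 4.
Scan x ∈ F_7. For each x, list the y ∈ F_7 with f(x, y) ≡ 0 and those with g(x, y) ≡ 0 (mod 7); the common zeros in that column are the intersection.
  x = 0: f ≡ 0 at y ∈ {5, 6}; g ≡ 0 at y ∈ {5}; common: {5}.
  x = 1: f ≡ 0 at y ∈ ∅; g ≡ 0 at y ∈ {2}; common: ∅.
  x = 2: f ≡ 0 at y ∈ {3}; g ≡ 0 at y ∈ ∅; common: ∅.
  x = 3: f ≡ 0 at y ∈ ∅; g ≡ 0 at y ∈ {5}; common: ∅.
  x = 4: f ≡ 0 at y ∈ {4}; g ≡ 0 at y ∈ {2}; common: ∅.
  x = 5: f ≡ 0 at y ∈ ∅; g ≡ 0 at y ∈ {0}; common: ∅.
  x = 6: f ≡ 0 at y ∈ {1, 2}; g ≡ 0 at y ∈ {0}; common: ∅.
Collecting: common zeros = {(0, 5)}, so the count is 1.
Comparison with the Bézout bound: 1 ≤ 4 = deg(f)·deg(g), as expected for curves with no common component (the affine F_7-count falls short of the bound because intersections may lie at infinity, over extension fields, or carry multiplicity).


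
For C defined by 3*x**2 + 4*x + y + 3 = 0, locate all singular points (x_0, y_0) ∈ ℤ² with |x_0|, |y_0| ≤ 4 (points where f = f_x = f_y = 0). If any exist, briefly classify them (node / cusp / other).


No singular points in the scanned grid; C is smooth there.

Compute partial derivatives:
  f_x = 6*x + 4.
  f_y = 1.
f_y = 1 is a nonzero constant, so f_y never vanishes: no point (x, y) can satisfy f = f_x = f_y = 0. In particular no (x, y) ∈ {−4, ..., 4}² is singular; the curve is smooth.


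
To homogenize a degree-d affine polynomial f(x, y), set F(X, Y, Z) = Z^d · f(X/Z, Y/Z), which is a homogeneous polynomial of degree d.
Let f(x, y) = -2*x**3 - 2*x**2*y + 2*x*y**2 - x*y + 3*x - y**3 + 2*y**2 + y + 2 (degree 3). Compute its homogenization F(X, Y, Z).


F(X, Y, Z) = -2*X**3 - 2*X**2*Y + 2*X*Y**2 - X*Y*Z + 3*X*Z**2 - Y**3 + 2*Y**2*Z + Y*Z**2 + 2*Z**3

deg(f) = 3.
Substitute x = X/Z, y = Y/Z into f, then multiply by Z^3.
  monomial -2·x^3·y^0 ↦ -2·X^3·Y^0·Z^0.
  monomial -2·x^2·y^1 ↦ -2·X^2·Y^1·Z^0.
  monomial 2·x^1·y^2 ↦ 2·X^1·Y^2·Z^0.
  monomial -1·x^1·y^1 ↦ -1·X^1·Y^1·Z^1.
  monomial 3·x^1·y^0 ↦ 3·X^1·Y^0·Z^2.
  monomial -1·x^0·y^3 ↦ -1·X^0·Y^3·Z^0.
  monomial 2·x^0·y^2 ↦ 2·X^0·Y^2·Z^1.
  monomial 1·x^0·y^1 ↦ 1·X^0·Y^1·Z^2.
  monomial 2·x^0·y^0 ↦ 2·X^0·Y^0·Z^3.
Collecting: F(X, Y, Z) = -2*X**3 - 2*X**2*Y + 2*X*Y**2 - X*Y*Z + 3*X*Z**2 - Y**3 + 2*Y**2*Z + Y*Z**2 + 2*Z**3.


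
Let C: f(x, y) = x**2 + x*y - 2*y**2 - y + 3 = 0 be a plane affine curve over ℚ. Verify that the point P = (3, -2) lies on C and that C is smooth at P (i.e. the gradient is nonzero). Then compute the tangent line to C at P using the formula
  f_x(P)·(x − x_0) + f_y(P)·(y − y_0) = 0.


Tangent line at P: 4*x + 10*y + 8 = 0.

Step 1: f(3, -2) = 0, so P lies on C.
Step 2: partial derivatives
  f_x(x, y) = 2*x + y, f_y(x, y) = x - 4*y - 1.
  f_x(P) = 4, f_y(P) = 10 (gradient nonzero, so P is smooth).
Step 3: tangent line at P: 4·(x − 3) + 10·(y − -2) = 0.
Expanding: 4*x + 10*y + 8 = 0.


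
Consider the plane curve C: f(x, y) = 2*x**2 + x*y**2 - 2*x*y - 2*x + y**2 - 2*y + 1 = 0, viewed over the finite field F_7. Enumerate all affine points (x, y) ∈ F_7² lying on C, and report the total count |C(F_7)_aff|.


Affine F_7-points: {(0, 1), (1, 3), (1, 6), (2, 3), (2, 6), (5, 1)}; count = 6.

For each of the 49 pairs (x, y) ∈ F_7², evaluate f(x, y) mod 7. Record the zeros.
  x = 0: [0↦1, 1↦0, 2↦1, 3↦4, 4↦2, 5↦2, 6↦4]  zeros at y ∈ {1}
  x = 1: [0↦1, 1↦6, 2↦1, 3↦0, 4↦3, 5↦3, 6↦0]  zeros at y ∈ {3, 6}
  x = 2: [0↦5, 1↦2, 2↦5, 3↦0, 4↦1, 5↦1, 6↦0]  zeros at y ∈ {3, 6}
  x = 3: [0↦6, 1↦2, 2↦6, 3↦4, 4↦3, 5↦3, 6↦4]  zeros at y ∈ ∅
  x = 4: [0↦4, 1↦6, 2↦4, 3↦5, 4↦2, 5↦2, 6↦5]  zeros at y ∈ ∅
  x = 5: [0↦6, 1↦0, 2↦6, 3↦3, 4↦5, 5↦5, 6↦3]  zeros at y ∈ {1}
  x = 6: [0↦5, 1↦5, 2↦5, 3↦5, 4↦5, 5↦5, 6↦5]  zeros at y ∈ ∅
Collecting zeros: affine points = {(0, 1), (1, 3), (1, 6), (2, 3), (2, 6), (5, 1)}.
Total count |C(F_7)_aff| = 6.


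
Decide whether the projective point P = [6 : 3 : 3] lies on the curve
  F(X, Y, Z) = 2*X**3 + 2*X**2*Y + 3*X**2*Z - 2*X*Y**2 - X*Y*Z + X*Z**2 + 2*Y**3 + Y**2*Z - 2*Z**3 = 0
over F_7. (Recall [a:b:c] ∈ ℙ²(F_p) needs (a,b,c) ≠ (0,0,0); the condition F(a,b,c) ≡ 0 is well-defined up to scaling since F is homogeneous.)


F(6,3,3) ≡ 2 (mod 7); P is NOT on the curve.

Evaluate F(6, 3, 3) term-by-term (mod 7).
  2*X**3 ↦ 2·216·1·1 = 432
  2*X**2*Y ↦ 2·36·3·1 = 216
  3*X**2*Z ↦ 3·36·1·3 = 324
  -2*X*Y**2 ↦ -2·6·9·1 = -108
  -X*Y*Z ↦ -1·6·3·3 = -54
  X*Z**2 ↦ 1·6·1·9 = 54
  2*Y**3 ↦ 2·1·27·1 = 54
  Y**2*Z ↦ 1·1·9·3 = 27
  -2*Z**3 ↦ -2·1·1·27 = -54
Sum: F(6, 3, 3) = (432) + (216) + (324) + (-108) + (-54) + (54) + (54) + (27) + (-54) = 891.
Reducing mod 7: 891 ≡ 2 (mod 7).
Since F(a, b, c) ≡ 2 ≠ 0 (mod 7), P does NOT lie on the curve.


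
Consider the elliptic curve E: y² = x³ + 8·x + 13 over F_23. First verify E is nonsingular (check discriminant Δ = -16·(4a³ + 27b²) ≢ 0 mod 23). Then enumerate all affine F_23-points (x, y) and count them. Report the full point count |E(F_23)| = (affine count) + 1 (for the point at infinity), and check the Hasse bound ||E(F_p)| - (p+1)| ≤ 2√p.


Affine points = {(0, 6), (0, 17), (3, 8), (3, 15), (6, 1), (6, 22), (9, 3), (9, 20), (10, 9), (10, 14), (11, 11), (11, 12), (15, 9), (15, 14), (17, 5), (17, 18), (18, 3), (18, 20), (19, 3), (19, 20), (20, 10), (20, 13), (21, 9), (21, 14), (22, 2), (22, 21)}; affine count = 26; |E(F_23)| = 27.

Discriminant check: Δ ∝ 4a³ + 27b² = 4·8³ + 27·13² = 4·512 + 27·169 ≡ 10 (mod 23). Nonzero ⇒ E is nonsingular.
For each x ∈ F_23, compute rhs = x³ + 8·x + 13 mod 23, then count y ∈ F_23 with y² ≡ rhs.
  x = 0: rhs = 13, matching y values: 6, 17 (2 points).
  x = 1: rhs = 22, matching y values: none (0 points).
  x = 2: rhs = 14, matching y values: none (0 points).
  x = 3: rhs = 18, matching y values: 8, 15 (2 points).
  x = 4: rhs = 17, matching y values: none (0 points).
  x = 5: rhs = 17, matching y values: none (0 points).
  x = 6: rhs = 1, matching y values: 1, 22 (2 points).
  x = 7: rhs = 21, matching y values: none (0 points).
  x = 8: rhs = 14, matching y values: none (0 points).
  x = 9: rhs = 9, matching y values: 3, 20 (2 points).
  x = 10: rhs = 12, matching y values: 9, 14 (2 points).
  x = 11: rhs = 6, matching y values: 11, 12 (2 points).
  x = 12: rhs = 20, matching y values: none (0 points).
  x = 13: rhs = 14, matching y values: none (0 points).
  x = 14: rhs = 17, matching y values: none (0 points).
  x = 15: rhs = 12, matching y values: 9, 14 (2 points).
  x = 16: rhs = 5, matching y values: none (0 points).
  x = 17: rhs = 2, matching y values: 5, 18 (2 points).
  x = 18: rhs = 9, matching y values: 3, 20 (2 points).
  x = 19: rhs = 9, matching y values: 3, 20 (2 points).
  x = 20: rhs = 8, matching y values: 10, 13 (2 points).
  x = 21: rhs = 12, matching y values: 9, 14 (2 points).
  x = 22: rhs = 4, matching y values: 2, 21 (2 points).
Total affine count: 26.
Full point count |E(F_23)| = 26 + 1 = 27.
Hasse bound: |27 − (23+1)| = |3| = 3 ≤ 2√23 ≈ 9.5917 ✓.


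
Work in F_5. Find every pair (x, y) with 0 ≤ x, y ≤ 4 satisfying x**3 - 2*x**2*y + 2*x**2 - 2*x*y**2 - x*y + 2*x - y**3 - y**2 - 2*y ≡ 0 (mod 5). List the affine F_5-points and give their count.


Affine F_5-points: {(0, 0), (1, 0), (1, 2), (2, 0), (3, 1)}; count = 5.

For each of the 25 pairs (x, y) ∈ F_5², evaluate f(x, y) mod 5. Record the zeros.
  x = 0: [0↦0, 1↦1, 2↦4, 3↦3, 4↦2]  zeros at y ∈ {0}
  x = 1: [0↦0, 1↦1, 2↦0, 3↦1, 4↦3]  zeros at y ∈ {0, 2}
  x = 2: [0↦0, 1↦2, 2↦3, 3↦2, 4↦3]  zeros at y ∈ {0}
  x = 3: [0↦1, 1↦0, 2↦4, 3↦2, 4↦3]  zeros at y ∈ {1}
  x = 4: [0↦4, 1↦1, 2↦4, 3↦2, 4↦4]  zeros at y ∈ ∅
Collecting zeros: affine points = {(0, 0), (1, 0), (1, 2), (2, 0), (3, 1)}.
Total count |C(F_5)_aff| = 5.


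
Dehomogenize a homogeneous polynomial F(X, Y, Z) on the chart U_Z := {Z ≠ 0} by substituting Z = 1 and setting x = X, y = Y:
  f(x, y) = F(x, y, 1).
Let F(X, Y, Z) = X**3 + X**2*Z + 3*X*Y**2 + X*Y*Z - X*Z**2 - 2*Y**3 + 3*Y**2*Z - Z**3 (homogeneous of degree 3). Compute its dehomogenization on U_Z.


f(x, y) = x**3 + x**2 + 3*x*y**2 + x*y - x - 2*y**3 + 3*y**2 - 1

On U_Z we set Z = 1. Each monomial c·X^i·Y^j·Z^k in F becomes c·x^i·y^j·1^k = c·x^i·y^j.
Substituting Z = 1: F(X, Y, 1) = x**3 + x**2 + 3*x*y**2 + x*y - x - 2*y**3 + 3*y**2 - 1.
Note: deg(f) ≤ deg(F) = 3; strict inequality happens when F is divisible by Z (lost terms).


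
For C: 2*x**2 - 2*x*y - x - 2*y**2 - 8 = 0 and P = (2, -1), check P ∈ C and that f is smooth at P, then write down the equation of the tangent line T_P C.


Tangent line at P: 9*x - 18 = 0.

Step 1: f(2, -1) = 0, so P lies on C.
Step 2: partial derivatives
  f_x(x, y) = 4*x - 2*y - 1, f_y(x, y) = -2*x - 4*y.
  f_x(P) = 9, f_y(P) = 0 (gradient nonzero, so P is smooth).
Step 3: tangent line at P: 9·(x − 2) + 0·(y − -1) = 0.
Expanding: 9*x - 18 = 0.


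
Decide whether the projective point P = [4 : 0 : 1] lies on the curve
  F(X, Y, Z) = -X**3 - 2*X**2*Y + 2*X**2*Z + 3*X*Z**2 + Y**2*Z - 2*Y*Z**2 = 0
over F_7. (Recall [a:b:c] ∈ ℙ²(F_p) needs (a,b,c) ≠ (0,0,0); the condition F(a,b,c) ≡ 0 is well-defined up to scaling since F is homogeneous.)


F(4,0,1) ≡ 1 (mod 7); P is NOT on the curve.

Evaluate F(4, 0, 1) term-by-term (mod 7).
  -X**3 ↦ -1·64·1·1 = -64
  -2*X**2*Y ↦ -2·16·0·1 = 0
  2*X**2*Z ↦ 2·16·1·1 = 32
  3*X*Z**2 ↦ 3·4·1·1 = 12
  Y**2*Z ↦ 1·1·0·1 = 0
  -2*Y*Z**2 ↦ -2·1·0·1 = 0
Sum: F(4, 0, 1) = (-64) + (0) + (32) + (12) + (0) + (0) = -20.
Reducing mod 7: -20 ≡ 1 (mod 7).
Since F(a, b, c) ≡ 1 ≠ 0 (mod 7), P does NOT lie on the curve.


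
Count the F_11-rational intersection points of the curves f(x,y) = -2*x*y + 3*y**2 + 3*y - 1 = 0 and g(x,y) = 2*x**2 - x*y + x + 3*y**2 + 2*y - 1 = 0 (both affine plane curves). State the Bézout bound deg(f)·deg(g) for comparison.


Common zeros: {(8, 1)}; count = 1; Bézout bound = 4.

deg(f) = 2, deg(g) = 2, so Bézout bound = 4.
Scan x ∈ F_11. For each x, list the y ∈ F_11 with f(x, y) ≡ 0 and those with g(x, y) ≡ 0 (mod 11); the common zeros in that column are the intersection.
  x = 0: f ≡ 0 at y ∈ ∅; g ≡ 0 at y ∈ {4, 10}; common: ∅.
  x = 1: f ≡ 0 at y ∈ ∅; g ≡ 0 at y ∈ ∅; common: ∅.
  x = 2: f ≡ 0 at y ∈ ∅; g ≡ 0 at y ∈ ∅; common: ∅.
  x = 3: f ≡ 0 at y ∈ ∅; g ≡ 0 at y ∈ {1, 3}; common: ∅.
  x = 4: f ≡ 0 at y ∈ {3, 6}; g ≡ 0 at y ∈ ∅; common: ∅.
  x = 5: f ≡ 0 at y ∈ ∅; g ≡ 0 at y ∈ ∅; common: ∅.
  x = 6: f ≡ 0 at y ∈ {4, 10}; g ≡ 0 at y ∈ {0, 5}; common: ∅.
  x = 7: f ≡ 0 at y ∈ {2, 9}; g ≡ 0 at y ∈ {4, 5}; common: ∅.
  x = 8: f ≡ 0 at y ∈ {1, 7}; g ≡ 0 at y ∈ {1}; common: {1}.
  x = 9: f ≡ 0 at y ∈ ∅; g ≡ 0 at y ∈ {3}; common: ∅.
  x = 10: f ≡ 0 at y ∈ {5, 8}; g ≡ 0 at y ∈ {0, 10}; common: ∅.
Collecting: common zeros = {(8, 1)}, so the count is 1.
Comparison with the Bézout bound: 1 ≤ 4 = deg(f)·deg(g), as expected for curves with no common component (the affine F_11-count falls short of the bound because intersections may lie at infinity, over extension fields, or carry multiplicity).


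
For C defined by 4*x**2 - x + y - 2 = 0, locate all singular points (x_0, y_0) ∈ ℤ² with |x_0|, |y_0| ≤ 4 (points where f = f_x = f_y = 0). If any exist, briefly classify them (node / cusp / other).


No singular points in the scanned grid; C is smooth there.

Compute partial derivatives:
  f_x = 8*x - 1.
  f_y = 1.
f_y = 1 is a nonzero constant, so f_y never vanishes: no point (x, y) can satisfy f = f_x = f_y = 0. In particular no (x, y) ∈ {−4, ..., 4}² is singular; the curve is smooth.


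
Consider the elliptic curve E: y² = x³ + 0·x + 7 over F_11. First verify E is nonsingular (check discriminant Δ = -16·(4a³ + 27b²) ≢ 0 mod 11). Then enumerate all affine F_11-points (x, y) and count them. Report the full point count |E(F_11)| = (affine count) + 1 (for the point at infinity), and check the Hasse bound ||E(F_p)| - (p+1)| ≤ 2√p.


Affine points = {(2, 2), (2, 9), (3, 1), (3, 10), (4, 4), (4, 7), (5, 0), (6, 5), (6, 6), (7, 3), (7, 8)}; affine count = 11; |E(F_11)| = 12.

Discriminant check: Δ ∝ 4a³ + 27b² = 4·0³ + 27·7² = 4·0 + 27·49 ≡ 3 (mod 11). Nonzero ⇒ E is nonsingular.
For each x ∈ F_11, compute rhs = x³ + 0·x + 7 mod 11, then count y ∈ F_11 with y² ≡ rhs.
  x = 0: rhs = 7, matching y values: none (0 points).
  x = 1: rhs = 8, matching y values: none (0 points).
  x = 2: rhs = 4, matching y values: 2, 9 (2 points).
  x = 3: rhs = 1, matching y values: 1, 10 (2 points).
  x = 4: rhs = 5, matching y values: 4, 7 (2 points).
  x = 5: rhs = 0, matching y values: 0 (1 points).
  x = 6: rhs = 3, matching y values: 5, 6 (2 points).
  x = 7: rhs = 9, matching y values: 3, 8 (2 points).
  x = 8: rhs = 2, matching y values: none (0 points).
  x = 9: rhs = 10, matching y values: none (0 points).
  x = 10: rhs = 6, matching y values: none (0 points).
Total affine count: 11.
Full point count |E(F_11)| = 11 + 1 = 12.
Hasse bound: |12 − (11+1)| = |0| = 0 ≤ 2√11 ≈ 6.6332 ✓.


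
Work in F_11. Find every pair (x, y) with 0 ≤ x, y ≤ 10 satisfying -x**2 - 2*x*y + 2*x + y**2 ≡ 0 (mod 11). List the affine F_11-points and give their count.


Affine F_11-points: {(0, 0), (1, 1), (2, 0), (2, 4), (3, 2), (3, 4), (6, 2), (6, 10), (9, 8), (9, 10), (10, 1), (10, 8)}; count = 12.

For each of the 121 pairs (x, y) ∈ F_11², evaluate f(x, y) mod 11. Record the zeros.
  x = 0: [0↦0, 1↦1, 2↦4, 3↦9, 4↦5, 5↦3, 6↦3, 7↦5, 8↦9, 9↦4, 10↦1]  zeros at y ∈ {0}
  x = 1: [0↦1, 1↦0, 2↦1, 3↦4, 4↦9, 5↦5, 6↦3, 7↦3, 8↦5, 9↦9, 10↦4]  zeros at y ∈ {1}
  x = 2: [0↦0, 1↦8, 2↦7, 3↦8, 4↦0, 5↦5, 6↦1, 7↦10, 8↦10, 9↦1, 10↦5]  zeros at y ∈ {0, 4}
  x = 3: [0↦8, 1↦3, 2↦0, 3↦10, 4↦0, 5↦3, 6↦8, 7↦4, 8↦2, 9↦2, 10↦4]  zeros at y ∈ {2, 4}
  x = 4: [0↦3, 1↦7, 2↦2, 3↦10, 4↦9, 5↦10, 6↦2, 7↦7, 8↦3, 9↦1, 10↦1]  zeros at y ∈ ∅
  x = 5: [0↦7, 1↦9, 2↦2, 3↦8, 4↦5, 5↦4, 6↦5, 7↦8, 8↦2, 9↦9, 10↦7]  zeros at y ∈ ∅
  x = 6: [0↦9, 1↦9, 2↦0, 3↦4, 4↦10, 5↦7, 6↦6, 7↦7, 8↦10, 9↦4, 10↦0]  zeros at y ∈ {2, 10}
  x = 7: [0↦9, 1↦7, 2↦7, 3↦9, 4↦2, 5↦8, 6↦5, 7↦4, 8↦5, 9↦8, 10↦2]  zeros at y ∈ ∅
  x = 8: [0↦7, 1↦3, 2↦1, 3↦1, 4↦3, 5↦7, 6↦2, 7↦10, 8↦9, 9↦10, 10↦2]  zeros at y ∈ ∅
  x = 9: [0↦3, 1↦8, 2↦4, 3↦2, 4↦2, 5↦4, 6↦8, 7↦3, 8↦0, 9↦10, 10↦0]  zeros at y ∈ {8, 10}
  x = 10: [0↦8, 1↦0, 2↦5, 3↦1, 4↦10, 5↦10, 6↦1, 7↦5, 8↦0, 9↦8, 10↦7]  zeros at y ∈ {1, 8}
Collecting zeros: affine points = {(0, 0), (1, 1), (2, 0), (2, 4), (3, 2), (3, 4), (6, 2), (6, 10), (9, 8), (9, 10), (10, 1), (10, 8)}.
Total count |C(F_11)_aff| = 12.


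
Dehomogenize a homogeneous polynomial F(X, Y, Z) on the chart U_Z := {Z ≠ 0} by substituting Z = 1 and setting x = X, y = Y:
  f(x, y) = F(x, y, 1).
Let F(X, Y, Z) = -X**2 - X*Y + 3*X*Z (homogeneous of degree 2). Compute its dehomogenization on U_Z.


f(x, y) = -x**2 - x*y + 3*x

On U_Z we set Z = 1. Each monomial c·X^i·Y^j·Z^k in F becomes c·x^i·y^j·1^k = c·x^i·y^j.
Substituting Z = 1: F(X, Y, 1) = -x**2 - x*y + 3*x.
Note: deg(f) ≤ deg(F) = 2; strict inequality happens when F is divisible by Z (lost terms).


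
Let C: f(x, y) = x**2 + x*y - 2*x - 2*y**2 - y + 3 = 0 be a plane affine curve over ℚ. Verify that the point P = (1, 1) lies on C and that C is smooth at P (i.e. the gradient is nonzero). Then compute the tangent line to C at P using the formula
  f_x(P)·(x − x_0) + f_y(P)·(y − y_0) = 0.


Tangent line at P: x - 4*y + 3 = 0.

Step 1: f(1, 1) = 0, so P lies on C.
Step 2: partial derivatives
  f_x(x, y) = 2*x + y - 2, f_y(x, y) = x - 4*y - 1.
  f_x(P) = 1, f_y(P) = -4 (gradient nonzero, so P is smooth).
Step 3: tangent line at P: 1·(x − 1) + -4·(y − 1) = 0.
Expanding: x - 4*y + 3 = 0.


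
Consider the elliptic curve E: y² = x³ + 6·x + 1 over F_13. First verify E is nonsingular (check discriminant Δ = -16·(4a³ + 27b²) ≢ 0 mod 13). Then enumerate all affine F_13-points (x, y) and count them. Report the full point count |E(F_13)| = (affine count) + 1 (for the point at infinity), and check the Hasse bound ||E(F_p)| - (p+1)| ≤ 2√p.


Affine points = {(0, 1), (0, 12), (5, 0), (7, 3), (7, 10), (9, 2), (9, 11)}; affine count = 7; |E(F_13)| = 8.

Discriminant check: Δ ∝ 4a³ + 27b² = 4·6³ + 27·1² = 4·216 + 27·1 ≡ 7 (mod 13). Nonzero ⇒ E is nonsingular.
For each x ∈ F_13, compute rhs = x³ + 6·x + 1 mod 13, then count y ∈ F_13 with y² ≡ rhs.
  x = 0: rhs = 1, matching y values: 1, 12 (2 points).
  x = 1: rhs = 8, matching y values: none (0 points).
  x = 2: rhs = 8, matching y values: none (0 points).
  x = 3: rhs = 7, matching y values: none (0 points).
  x = 4: rhs = 11, matching y values: none (0 points).
  x = 5: rhs = 0, matching y values: 0 (1 points).
  x = 6: rhs = 6, matching y values: none (0 points).
  x = 7: rhs = 9, matching y values: 3, 10 (2 points).
  x = 8: rhs = 2, matching y values: none (0 points).
  x = 9: rhs = 4, matching y values: 2, 11 (2 points).
  x = 10: rhs = 8, matching y values: none (0 points).
  x = 11: rhs = 7, matching y values: none (0 points).
  x = 12: rhs = 7, matching y values: none (0 points).
Total affine count: 7.
Full point count |E(F_13)| = 7 + 1 = 8.
Hasse bound: |8 − (13+1)| = |-6| = 6 ≤ 2√13 ≈ 7.2111 ✓.


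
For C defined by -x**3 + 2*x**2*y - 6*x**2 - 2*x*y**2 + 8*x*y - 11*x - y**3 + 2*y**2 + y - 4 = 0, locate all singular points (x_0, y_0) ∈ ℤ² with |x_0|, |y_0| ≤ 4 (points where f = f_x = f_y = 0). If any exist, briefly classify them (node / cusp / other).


Singular points: {(-1, 1)}; classification: node.

Compute partial derivatives:
  f_x = -3*x**2 + 4*x*y - 12*x - 2*y**2 + 8*y - 11.
  f_y = 2*x**2 - 4*x*y + 8*x - 3*y**2 + 4*y + 1.
Scan x_0 ∈ {−4, ..., 4}. For each x_0, f_y(x_0, y) is a polynomial in y; find its integer roots y ∈ {−4, ..., 4}, then test f_x and f at those candidates.
  x = -4: f_y(-4, y) = -3*y**2 + 20*y + 1; no integer root y with |y| ≤ 4.
  x = -3: f_y(-3, y) = -3*y**2 + 16*y - 5; no integer root y with |y| ≤ 4.
  x = -2: f_y(-2, y) = -3*y**2 + 12*y - 7; no integer root y with |y| ≤ 4.
  x = -1: f_y(-1, y) = -3*y**2 + 8*y - 5; vanishes at y ∈ {1}. (-1, 1): f_x = 0, f = 0 — SINGULAR.
  x = 0: f_y(0, y) = -3*y**2 + 4*y + 1; no integer root y with |y| ≤ 4.
  x = 1: f_y(1, y) = 11 - 3*y**2; no integer root y with |y| ≤ 4.
  x = 2: f_y(2, y) = -3*y**2 - 4*y + 25; no integer root y with |y| ≤ 4.
  x = 3: f_y(3, y) = -3*y**2 - 8*y + 43; no integer root y with |y| ≤ 4.
  x = 4: f_y(4, y) = -3*y**2 - 12*y + 65; no integer root y with |y| ≤ 4.
Only singular point on the grid: (-1, 1).
Classify: substitute x = -1 + u, y = 1 + v and expand: f = -u**3 + 2*u**2*v - u**2 - 2*u*v**2 - v**3 + v**2.
No constant or linear terms (consistent with a singular point). Quadratic part: -u**2 + v**2. Cubic part: -u**3 + 2*u**2*v - 2*u*v**2 - v**3.
The quadratic part v**2 - u**2 = (v − u)(v + u) splits into two distinct linear factors, so there are two distinct tangent lines y − 1 = ±(x − -1) — this is a node (ordinary double point).
Classification: node.


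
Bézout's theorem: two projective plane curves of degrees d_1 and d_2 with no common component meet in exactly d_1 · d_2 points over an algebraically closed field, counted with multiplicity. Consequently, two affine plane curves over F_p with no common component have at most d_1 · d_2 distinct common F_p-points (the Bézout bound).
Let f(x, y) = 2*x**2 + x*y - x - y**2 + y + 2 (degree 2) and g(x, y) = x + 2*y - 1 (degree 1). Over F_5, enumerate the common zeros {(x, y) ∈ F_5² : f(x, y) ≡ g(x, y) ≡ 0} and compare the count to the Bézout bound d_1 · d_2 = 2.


Common zeros: {(2, 2)}; count = 1; Bézout bound = 2.

deg(f) = 2, deg(g) = 1, so Bézout bound = 2.
Scan x ∈ F_5. For each x, list the y ∈ F_5 with f(x, y) ≡ 0 and those with g(x, y) ≡ 0 (mod 5); the common zeros in that column are the intersection.
  x = 0: f ≡ 0 at y ∈ {2, 4}; g ≡ 0 at y ∈ {3}; common: ∅.
  x = 1: f ≡ 0 at y ∈ {3, 4}; g ≡ 0 at y ∈ {0}; common: ∅.
  x = 2: f ≡ 0 at y ∈ {1, 2}; g ≡ 0 at y ∈ {2}; common: {2}.
  x = 3: f ≡ 0 at y ∈ {1, 3}; g ≡ 0 at y ∈ {4}; common: ∅.
  x = 4: f ≡ 0 at y ∈ {0}; g ≡ 0 at y ∈ {1}; common: ∅.
Collecting: common zeros = {(2, 2)}, so the count is 1.
Comparison with the Bézout bound: 1 ≤ 2 = deg(f)·deg(g), as expected for curves with no common component (the affine F_5-count falls short of the bound because intersections may lie at infinity, over extension fields, or carry multiplicity).


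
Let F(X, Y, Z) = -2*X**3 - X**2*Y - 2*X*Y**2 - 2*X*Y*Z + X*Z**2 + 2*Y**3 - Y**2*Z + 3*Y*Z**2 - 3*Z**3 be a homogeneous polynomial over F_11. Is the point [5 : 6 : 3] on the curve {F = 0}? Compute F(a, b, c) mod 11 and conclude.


F(5,6,3) ≡ 5 (mod 11); P is NOT on the curve.

Evaluate F(5, 6, 3) term-by-term (mod 11).
  -2*X**3 ↦ -2·125·1·1 = -250
  -X**2*Y ↦ -1·25·6·1 = -150
  -2*X*Y**2 ↦ -2·5·36·1 = -360
  -2*X*Y*Z ↦ -2·5·6·3 = -180
  X*Z**2 ↦ 1·5·1·9 = 45
  2*Y**3 ↦ 2·1·216·1 = 432
  -Y**2*Z ↦ -1·1·36·3 = -108
  3*Y*Z**2 ↦ 3·1·6·9 = 162
  -3*Z**3 ↦ -3·1·1·27 = -81
Sum: F(5, 6, 3) = (-250) + (-150) + (-360) + (-180) + (45) + (432) + (-108) + (162) + (-81) = -490.
Reducing mod 11: -490 ≡ 5 (mod 11).
Since F(a, b, c) ≡ 5 ≠ 0 (mod 11), P does NOT lie on the curve.


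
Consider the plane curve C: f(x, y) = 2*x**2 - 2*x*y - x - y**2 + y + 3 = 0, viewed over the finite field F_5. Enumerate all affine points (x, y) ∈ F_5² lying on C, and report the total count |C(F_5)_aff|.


Affine F_5-points: {(2, 1)}; count = 1.

For each of the 25 pairs (x, y) ∈ F_5², evaluate f(x, y) mod 5. Record the zeros.
  x = 0: [0↦3, 1↦3, 2↦1, 3↦2, 4↦1]  zeros at y ∈ ∅
  x = 1: [0↦4, 1↦2, 2↦3, 3↦2, 4↦4]  zeros at y ∈ ∅
  x = 2: [0↦4, 1↦0, 2↦4, 3↦1, 4↦1]  zeros at y ∈ {1}
  x = 3: [0↦3, 1↦2, 2↦4, 3↦4, 4↦2]  zeros at y ∈ ∅
  x = 4: [0↦1, 1↦3, 2↦3, 3↦1, 4↦2]  zeros at y ∈ ∅
Collecting zeros: affine points = {(2, 1)}.
Total count |C(F_5)_aff| = 1.


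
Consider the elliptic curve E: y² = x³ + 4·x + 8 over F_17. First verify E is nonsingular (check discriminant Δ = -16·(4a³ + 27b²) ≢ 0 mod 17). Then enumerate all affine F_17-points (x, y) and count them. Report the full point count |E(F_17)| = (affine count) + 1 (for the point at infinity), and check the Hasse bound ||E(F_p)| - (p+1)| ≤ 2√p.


Affine points = {(0, 5), (0, 12), (1, 8), (1, 9), (3, 8), (3, 9), (5, 0), (8, 5), (8, 12), (9, 5), (9, 12), (12, 4), (12, 13), (13, 8), (13, 9), (15, 3), (15, 14)}; affine count = 17; |E(F_17)| = 18.

Discriminant check: Δ ∝ 4a³ + 27b² = 4·4³ + 27·8² = 4·64 + 27·64 ≡ 12 (mod 17). Nonzero ⇒ E is nonsingular.
For each x ∈ F_17, compute rhs = x³ + 4·x + 8 mod 17, then count y ∈ F_17 with y² ≡ rhs.
  x = 0: rhs = 8, matching y values: 5, 12 (2 points).
  x = 1: rhs = 13, matching y values: 8, 9 (2 points).
  x = 2: rhs = 7, matching y values: none (0 points).
  x = 3: rhs = 13, matching y values: 8, 9 (2 points).
  x = 4: rhs = 3, matching y values: none (0 points).
  x = 5: rhs = 0, matching y values: 0 (1 points).
  x = 6: rhs = 10, matching y values: none (0 points).
  x = 7: rhs = 5, matching y values: none (0 points).
  x = 8: rhs = 8, matching y values: 5, 12 (2 points).
  x = 9: rhs = 8, matching y values: 5, 12 (2 points).
  x = 10: rhs = 11, matching y values: none (0 points).
  x = 11: rhs = 6, matching y values: none (0 points).
  x = 12: rhs = 16, matching y values: 4, 13 (2 points).
  x = 13: rhs = 13, matching y values: 8, 9 (2 points).
  x = 14: rhs = 3, matching y values: none (0 points).
  x = 15: rhs = 9, matching y values: 3, 14 (2 points).
  x = 16: rhs = 3, matching y values: none (0 points).
Total affine count: 17.
Full point count |E(F_17)| = 17 + 1 = 18.
Hasse bound: |18 − (17+1)| = |0| = 0 ≤ 2√17 ≈ 8.2462 ✓.


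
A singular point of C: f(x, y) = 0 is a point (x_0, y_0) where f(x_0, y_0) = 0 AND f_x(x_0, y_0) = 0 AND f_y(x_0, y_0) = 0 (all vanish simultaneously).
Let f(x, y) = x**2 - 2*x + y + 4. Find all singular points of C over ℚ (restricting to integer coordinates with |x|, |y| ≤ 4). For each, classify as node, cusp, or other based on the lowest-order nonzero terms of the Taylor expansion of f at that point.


No singular points in the scanned grid; C is smooth there.

Compute partial derivatives:
  f_x = 2*x - 2.
  f_y = 1.
f_y = 1 is a nonzero constant, so f_y never vanishes: no point (x, y) can satisfy f = f_x = f_y = 0. In particular no (x, y) ∈ {−4, ..., 4}² is singular; the curve is smooth.


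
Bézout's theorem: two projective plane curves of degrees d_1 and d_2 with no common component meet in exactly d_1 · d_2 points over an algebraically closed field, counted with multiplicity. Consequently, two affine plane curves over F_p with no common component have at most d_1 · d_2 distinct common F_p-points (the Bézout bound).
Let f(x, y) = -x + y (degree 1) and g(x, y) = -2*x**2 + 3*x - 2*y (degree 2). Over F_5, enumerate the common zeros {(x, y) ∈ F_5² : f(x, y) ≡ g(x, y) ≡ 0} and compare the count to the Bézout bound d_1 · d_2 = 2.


Common zeros: {(0, 0), (3, 3)}; count = 2; Bézout bound = 2.

deg(f) = 1, deg(g) = 2, so Bézout bound = 2.
Scan x ∈ F_5. For each x, list the y ∈ F_5 with f(x, y) ≡ 0 and those with g(x, y) ≡ 0 (mod 5); the common zeros in that column are the intersection.
  x = 0: f ≡ 0 at y ∈ {0}; g ≡ 0 at y ∈ {0}; common: {0}.
  x = 1: f ≡ 0 at y ∈ {1}; g ≡ 0 at y ∈ {3}; common: ∅.
  x = 2: f ≡ 0 at y ∈ {2}; g ≡ 0 at y ∈ {4}; common: ∅.
  x = 3: f ≡ 0 at y ∈ {3}; g ≡ 0 at y ∈ {3}; common: {3}.
  x = 4: f ≡ 0 at y ∈ {4}; g ≡ 0 at y ∈ {0}; common: ∅.
Collecting: common zeros = {(0, 0), (3, 3)}, so the count is 2.
Comparison with the Bézout bound: 2 ≤ 2 = deg(f)·deg(g), as expected for curves with no common component (the bound is attained).


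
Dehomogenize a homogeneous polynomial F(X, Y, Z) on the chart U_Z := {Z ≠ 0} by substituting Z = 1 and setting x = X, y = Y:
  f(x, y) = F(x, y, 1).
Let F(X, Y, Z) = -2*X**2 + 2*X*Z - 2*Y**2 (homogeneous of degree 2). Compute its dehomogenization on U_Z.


f(x, y) = -2*x**2 + 2*x - 2*y**2

On U_Z we set Z = 1. Each monomial c·X^i·Y^j·Z^k in F becomes c·x^i·y^j·1^k = c·x^i·y^j.
Substituting Z = 1: F(X, Y, 1) = -2*x**2 + 2*x - 2*y**2.
Note: deg(f) ≤ deg(F) = 2; strict inequality happens when F is divisible by Z (lost terms).


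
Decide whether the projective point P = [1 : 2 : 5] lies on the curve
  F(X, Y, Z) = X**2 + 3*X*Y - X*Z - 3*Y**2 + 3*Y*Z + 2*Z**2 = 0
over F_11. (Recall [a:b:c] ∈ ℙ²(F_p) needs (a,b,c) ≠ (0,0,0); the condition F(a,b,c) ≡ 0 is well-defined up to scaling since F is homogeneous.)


F(1,2,5) ≡ 4 (mod 11); P is NOT on the curve.

Evaluate F(1, 2, 5) term-by-term (mod 11).
  X**2 ↦ 1·1·1·1 = 1
  3*X*Y ↦ 3·1·2·1 = 6
  -X*Z ↦ -1·1·1·5 = -5
  -3*Y**2 ↦ -3·1·4·1 = -12
  3*Y*Z ↦ 3·1·2·5 = 30
  2*Z**2 ↦ 2·1·1·25 = 50
Sum: F(1, 2, 5) = (1) + (6) + (-5) + (-12) + (30) + (50) = 70.
Reducing mod 11: 70 ≡ 4 (mod 11).
Since F(a, b, c) ≡ 4 ≠ 0 (mod 11), P does NOT lie on the curve.


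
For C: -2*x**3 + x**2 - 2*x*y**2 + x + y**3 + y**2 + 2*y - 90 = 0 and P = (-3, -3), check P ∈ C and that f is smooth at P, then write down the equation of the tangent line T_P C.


Tangent line at P: -77*x - 13*y - 270 = 0.

Step 1: f(-3, -3) = 0, so P lies on C.
Step 2: partial derivatives
  f_x(x, y) = -6*x**2 + 2*x - 2*y**2 + 1, f_y(x, y) = -4*x*y + 3*y**2 + 2*y + 2.
  f_x(P) = -77, f_y(P) = -13 (gradient nonzero, so P is smooth).
Step 3: tangent line at P: -77·(x − -3) + -13·(y − -3) = 0.
Expanding: -77*x - 13*y - 270 = 0.


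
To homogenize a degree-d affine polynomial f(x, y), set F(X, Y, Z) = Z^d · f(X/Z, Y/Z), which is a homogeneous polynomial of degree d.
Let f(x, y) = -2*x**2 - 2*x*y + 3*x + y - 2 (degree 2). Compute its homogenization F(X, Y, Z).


F(X, Y, Z) = -2*X**2 - 2*X*Y + 3*X*Z + Y*Z - 2*Z**2

deg(f) = 2.
Substitute x = X/Z, y = Y/Z into f, then multiply by Z^2.
  monomial -2·x^2·y^0 ↦ -2·X^2·Y^0·Z^0.
  monomial -2·x^1·y^1 ↦ -2·X^1·Y^1·Z^0.
  monomial 3·x^1·y^0 ↦ 3·X^1·Y^0·Z^1.
  monomial 1·x^0·y^1 ↦ 1·X^0·Y^1·Z^1.
  monomial -2·x^0·y^0 ↦ -2·X^0·Y^0·Z^2.
Collecting: F(X, Y, Z) = -2*X**2 - 2*X*Y + 3*X*Z + Y*Z - 2*Z**2.


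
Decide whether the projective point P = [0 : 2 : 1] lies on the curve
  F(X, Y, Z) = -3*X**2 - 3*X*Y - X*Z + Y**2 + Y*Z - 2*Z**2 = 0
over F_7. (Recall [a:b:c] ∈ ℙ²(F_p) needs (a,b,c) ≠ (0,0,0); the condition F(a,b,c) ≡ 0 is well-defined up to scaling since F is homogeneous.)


F(0,2,1) ≡ 4 (mod 7); P is NOT on the curve.

Evaluate F(0, 2, 1) term-by-term (mod 7).
  -3*X**2 ↦ -3·0·1·1 = 0
  -3*X*Y ↦ -3·0·2·1 = 0
  -X*Z ↦ -1·0·1·1 = 0
  Y**2 ↦ 1·1·4·1 = 4
  Y*Z ↦ 1·1·2·1 = 2
  -2*Z**2 ↦ -2·1·1·1 = -2
Sum: F(0, 2, 1) = (0) + (0) + (0) + (4) + (2) + (-2) = 4.
Reducing mod 7: 4 ≡ 4 (mod 7).
Since F(a, b, c) ≡ 4 ≠ 0 (mod 7), P does NOT lie on the curve.


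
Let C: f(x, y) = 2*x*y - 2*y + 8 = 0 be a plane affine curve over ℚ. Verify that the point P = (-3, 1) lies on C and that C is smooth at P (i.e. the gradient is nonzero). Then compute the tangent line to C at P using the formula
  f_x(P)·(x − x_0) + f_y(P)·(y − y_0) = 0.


Tangent line at P: 2*x - 8*y + 14 = 0.

Step 1: f(-3, 1) = 0, so P lies on C.
Step 2: partial derivatives
  f_x(x, y) = 2*y, f_y(x, y) = 2*x - 2.
  f_x(P) = 2, f_y(P) = -8 (gradient nonzero, so P is smooth).
Step 3: tangent line at P: 2·(x − -3) + -8·(y − 1) = 0.
Expanding: 2*x - 8*y + 14 = 0.


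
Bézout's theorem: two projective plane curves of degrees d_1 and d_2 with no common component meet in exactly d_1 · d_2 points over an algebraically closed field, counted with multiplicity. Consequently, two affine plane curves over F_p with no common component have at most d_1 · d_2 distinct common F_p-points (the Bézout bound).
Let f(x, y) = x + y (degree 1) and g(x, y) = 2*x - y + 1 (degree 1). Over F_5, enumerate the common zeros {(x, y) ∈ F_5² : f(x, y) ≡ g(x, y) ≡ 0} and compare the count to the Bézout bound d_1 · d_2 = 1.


Common zeros: {(3, 2)}; count = 1; Bézout bound = 1.

deg(f) = 1, deg(g) = 1, so Bézout bound = 1.
Scan x ∈ F_5. For each x, list the y ∈ F_5 with f(x, y) ≡ 0 and those with g(x, y) ≡ 0 (mod 5); the common zeros in that column are the intersection.
  x = 0: f ≡ 0 at y ∈ {0}; g ≡ 0 at y ∈ {1}; common: ∅.
  x = 1: f ≡ 0 at y ∈ {4}; g ≡ 0 at y ∈ {3}; common: ∅.
  x = 2: f ≡ 0 at y ∈ {3}; g ≡ 0 at y ∈ {0}; common: ∅.
  x = 3: f ≡ 0 at y ∈ {2}; g ≡ 0 at y ∈ {2}; common: {2}.
  x = 4: f ≡ 0 at y ∈ {1}; g ≡ 0 at y ∈ {4}; common: ∅.
Collecting: common zeros = {(3, 2)}, so the count is 1.
Comparison with the Bézout bound: 1 ≤ 1 = deg(f)·deg(g), as expected for curves with no common component (the bound is attained).


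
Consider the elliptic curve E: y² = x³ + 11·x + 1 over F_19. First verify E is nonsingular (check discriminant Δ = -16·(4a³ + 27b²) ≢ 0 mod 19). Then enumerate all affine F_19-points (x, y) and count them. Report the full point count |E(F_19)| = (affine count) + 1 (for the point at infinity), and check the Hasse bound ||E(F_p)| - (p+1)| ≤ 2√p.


Affine points = {(0, 1), (0, 18), (3, 2), (3, 17), (6, 6), (6, 13), (10, 3), (10, 16), (11, 3), (11, 16), (13, 2), (13, 17), (14, 7), (14, 12), (15, 8), (15, 11), (16, 6), (16, 13), (17, 3), (17, 16)}; affine count = 20; |E(F_19)| = 21.

Discriminant check: Δ ∝ 4a³ + 27b² = 4·11³ + 27·1² = 4·1331 + 27·1 ≡ 12 (mod 19). Nonzero ⇒ E is nonsingular.
For each x ∈ F_19, compute rhs = x³ + 11·x + 1 mod 19, then count y ∈ F_19 with y² ≡ rhs.
  x = 0: rhs = 1, matching y values: 1, 18 (2 points).
  x = 1: rhs = 13, matching y values: none (0 points).
  x = 2: rhs = 12, matching y values: none (0 points).
  x = 3: rhs = 4, matching y values: 2, 17 (2 points).
  x = 4: rhs = 14, matching y values: none (0 points).
  x = 5: rhs = 10, matching y values: none (0 points).
  x = 6: rhs = 17, matching y values: 6, 13 (2 points).
  x = 7: rhs = 3, matching y values: none (0 points).
  x = 8: rhs = 12, matching y values: none (0 points).
  x = 9: rhs = 12, matching y values: none (0 points).
  x = 10: rhs = 9, matching y values: 3, 16 (2 points).
  x = 11: rhs = 9, matching y values: 3, 16 (2 points).
  x = 12: rhs = 18, matching y values: none (0 points).
  x = 13: rhs = 4, matching y values: 2, 17 (2 points).
  x = 14: rhs = 11, matching y values: 7, 12 (2 points).
  x = 15: rhs = 7, matching y values: 8, 11 (2 points).
  x = 16: rhs = 17, matching y values: 6, 13 (2 points).
  x = 17: rhs = 9, matching y values: 3, 16 (2 points).
  x = 18: rhs = 8, matching y values: none (0 points).
Total affine count: 20.
Full point count |E(F_19)| = 20 + 1 = 21.
Hasse bound: |21 − (19+1)| = |1| = 1 ≤ 2√19 ≈ 8.7178 ✓.
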